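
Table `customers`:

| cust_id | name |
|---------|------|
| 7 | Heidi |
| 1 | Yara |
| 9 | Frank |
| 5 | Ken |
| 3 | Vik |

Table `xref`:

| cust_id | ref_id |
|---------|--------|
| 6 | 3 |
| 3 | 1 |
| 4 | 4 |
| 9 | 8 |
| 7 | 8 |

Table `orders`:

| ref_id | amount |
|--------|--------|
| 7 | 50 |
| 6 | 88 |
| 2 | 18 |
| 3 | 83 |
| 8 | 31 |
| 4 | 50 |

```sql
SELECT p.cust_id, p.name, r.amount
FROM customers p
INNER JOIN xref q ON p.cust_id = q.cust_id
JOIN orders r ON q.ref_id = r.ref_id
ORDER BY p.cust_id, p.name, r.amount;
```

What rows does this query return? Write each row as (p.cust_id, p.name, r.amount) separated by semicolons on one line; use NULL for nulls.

(7, Heidi, 31); (9, Frank, 31)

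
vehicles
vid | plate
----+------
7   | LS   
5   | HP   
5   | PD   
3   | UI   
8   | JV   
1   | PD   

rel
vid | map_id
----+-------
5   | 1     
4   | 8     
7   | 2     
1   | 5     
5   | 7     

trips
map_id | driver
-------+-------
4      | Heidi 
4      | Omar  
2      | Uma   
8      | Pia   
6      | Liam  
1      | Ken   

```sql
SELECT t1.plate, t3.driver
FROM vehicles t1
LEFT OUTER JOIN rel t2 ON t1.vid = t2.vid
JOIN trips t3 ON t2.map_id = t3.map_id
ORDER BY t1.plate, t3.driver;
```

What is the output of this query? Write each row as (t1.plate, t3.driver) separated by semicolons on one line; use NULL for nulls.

Evaluate left to right. First `vehicles t1 LEFT JOIN rel t2` on vid: 8 row(s).
Then INNER JOIN `trips t3` on map_id: keep only rows whose t2.map_id appears in t3.

(HP, Ken); (LS, Uma); (PD, Ken)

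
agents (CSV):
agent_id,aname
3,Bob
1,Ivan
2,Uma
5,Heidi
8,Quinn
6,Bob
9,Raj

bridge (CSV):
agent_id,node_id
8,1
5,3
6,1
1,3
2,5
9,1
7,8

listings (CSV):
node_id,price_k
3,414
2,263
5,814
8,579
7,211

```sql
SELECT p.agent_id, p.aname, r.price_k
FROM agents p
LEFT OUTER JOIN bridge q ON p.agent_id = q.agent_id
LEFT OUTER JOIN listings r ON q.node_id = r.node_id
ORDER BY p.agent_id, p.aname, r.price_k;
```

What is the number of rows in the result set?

7

Evaluate left to right. First `agents p LEFT JOIN bridge q` on agent_id: 7 row(s).
Then LEFT JOIN `listings r` on node_id: each of those 7 rows is kept; rows whose q.node_id has no match in r get NULL for r's columns.
Result: 7 row(s).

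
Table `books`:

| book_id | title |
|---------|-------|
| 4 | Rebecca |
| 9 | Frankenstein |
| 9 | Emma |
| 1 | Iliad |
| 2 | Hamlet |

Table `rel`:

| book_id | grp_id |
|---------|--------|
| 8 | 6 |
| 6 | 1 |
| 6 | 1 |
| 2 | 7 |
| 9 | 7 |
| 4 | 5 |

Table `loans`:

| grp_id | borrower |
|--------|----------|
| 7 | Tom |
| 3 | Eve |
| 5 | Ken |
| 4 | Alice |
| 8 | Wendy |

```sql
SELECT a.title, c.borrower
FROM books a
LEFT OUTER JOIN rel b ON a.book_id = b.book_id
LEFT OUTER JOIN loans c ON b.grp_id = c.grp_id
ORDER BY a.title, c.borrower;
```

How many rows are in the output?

Step 1 — a LEFT JOIN b on book_id → 5 row(s).
Then LEFT JOIN `loans c` on grp_id: each of those 5 rows is kept; rows whose b.grp_id has no match in c get NULL for c's columns.
Result: 5 row(s).

5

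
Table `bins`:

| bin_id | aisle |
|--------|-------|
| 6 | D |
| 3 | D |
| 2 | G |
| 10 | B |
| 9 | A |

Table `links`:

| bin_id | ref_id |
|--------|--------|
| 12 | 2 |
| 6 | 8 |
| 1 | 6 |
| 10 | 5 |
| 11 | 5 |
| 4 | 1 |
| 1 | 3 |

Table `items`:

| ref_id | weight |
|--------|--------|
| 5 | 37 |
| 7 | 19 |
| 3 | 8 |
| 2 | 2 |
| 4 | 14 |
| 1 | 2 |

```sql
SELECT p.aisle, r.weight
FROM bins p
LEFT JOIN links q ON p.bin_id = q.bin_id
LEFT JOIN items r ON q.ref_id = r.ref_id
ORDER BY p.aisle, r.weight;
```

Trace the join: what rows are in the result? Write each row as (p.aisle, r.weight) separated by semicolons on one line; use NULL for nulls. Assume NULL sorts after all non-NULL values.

Evaluate left to right. First `bins p LEFT JOIN links q` on bin_id: 5 row(s).
Then LEFT JOIN `items r` on ref_id: each of those 5 rows is kept; rows whose q.ref_id has no match in r get NULL for r's columns.

(A, NULL); (B, 37); (D, NULL); (D, NULL); (G, NULL)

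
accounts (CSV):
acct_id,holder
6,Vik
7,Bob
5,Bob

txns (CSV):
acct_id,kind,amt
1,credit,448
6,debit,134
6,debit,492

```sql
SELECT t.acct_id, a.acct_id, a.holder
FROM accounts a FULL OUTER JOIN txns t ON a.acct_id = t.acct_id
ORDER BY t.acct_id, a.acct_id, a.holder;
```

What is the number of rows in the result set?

FULL OUTER JOIN keeps every row from both sides; unmatched rows get NULL for the other side's columns.
Matching on a.acct_id = t.acct_id.
- a[0] acct_id=6 → 2 match(es) in t → 2 row(s).
- a[1] acct_id=7 → no match; kept with NULLs on the t side.
- a[2] acct_id=5 → no match; kept with NULLs on the t side.
- 1 row(s) from t found no a partner → padded with NULL.
Total: 2 matched + 3 padded = 5 rows.

5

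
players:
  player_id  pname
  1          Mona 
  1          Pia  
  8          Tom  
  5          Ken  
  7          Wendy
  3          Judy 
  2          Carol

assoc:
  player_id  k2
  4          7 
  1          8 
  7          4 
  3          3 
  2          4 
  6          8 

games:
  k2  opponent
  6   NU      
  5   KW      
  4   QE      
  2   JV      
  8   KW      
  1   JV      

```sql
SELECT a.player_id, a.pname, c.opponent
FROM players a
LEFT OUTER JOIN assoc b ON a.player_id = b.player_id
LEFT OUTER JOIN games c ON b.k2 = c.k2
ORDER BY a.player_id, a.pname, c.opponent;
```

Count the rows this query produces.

7

Joins associate left-to-right: players LEFT JOIN assoc on player_id gives 7 intermediate row(s).
Then LEFT JOIN `games c` on k2: each of those 7 rows is kept; rows whose b.k2 has no match in c get NULL for c's columns.
Result: 7 row(s).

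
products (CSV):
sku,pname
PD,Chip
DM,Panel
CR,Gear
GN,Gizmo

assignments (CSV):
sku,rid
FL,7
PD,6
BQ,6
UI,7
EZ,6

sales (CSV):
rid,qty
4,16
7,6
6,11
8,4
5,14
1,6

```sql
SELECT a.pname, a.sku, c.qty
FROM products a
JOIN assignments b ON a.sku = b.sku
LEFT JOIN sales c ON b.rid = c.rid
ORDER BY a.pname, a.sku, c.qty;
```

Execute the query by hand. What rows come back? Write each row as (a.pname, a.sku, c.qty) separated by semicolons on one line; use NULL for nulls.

Step 1 — a INNER JOIN b on sku → 1 row(s).
Then LEFT JOIN `sales c` on rid: each of those 1 rows is kept; rows whose b.rid has no match in c get NULL for c's columns.

(Chip, PD, 11)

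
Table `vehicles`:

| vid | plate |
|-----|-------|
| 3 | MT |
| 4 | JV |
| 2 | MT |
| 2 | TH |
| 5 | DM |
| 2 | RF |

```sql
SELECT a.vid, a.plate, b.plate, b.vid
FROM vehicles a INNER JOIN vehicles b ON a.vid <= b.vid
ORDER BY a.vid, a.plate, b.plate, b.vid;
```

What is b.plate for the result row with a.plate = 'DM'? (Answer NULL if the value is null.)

DM

INNER JOIN keeps only pairs where the ON condition holds.
Matching on a.vid <= b.vid.
- a row (vid=3): matches 3 b row(s) → 3 output row(s).
- a row (vid=4): matches 2 b row(s) → 2 output row(s).
- a row (vid=2): matches 6 b row(s) → 6 output row(s).
- a row (vid=2): matches 6 b row(s) → 6 output row(s).
- a row (vid=5): matches 1 b row(s) → 1 output row(s).
- a row (vid=2): matches 6 b row(s) → 6 output row(s).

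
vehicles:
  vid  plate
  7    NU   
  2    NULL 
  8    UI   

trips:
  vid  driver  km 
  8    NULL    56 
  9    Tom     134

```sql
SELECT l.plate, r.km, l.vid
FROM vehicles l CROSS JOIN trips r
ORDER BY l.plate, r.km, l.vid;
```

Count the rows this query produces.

6

CROSS JOIN pairs every row of `vehicles` with every row of `trips`: 3 × 2 = 6 rows.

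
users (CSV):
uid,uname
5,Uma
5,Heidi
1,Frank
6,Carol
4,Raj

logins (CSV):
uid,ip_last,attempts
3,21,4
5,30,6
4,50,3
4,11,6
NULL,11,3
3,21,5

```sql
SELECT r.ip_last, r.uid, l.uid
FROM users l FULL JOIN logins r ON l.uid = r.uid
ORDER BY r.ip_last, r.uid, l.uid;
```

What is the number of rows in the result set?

9

FULL OUTER JOIN keeps every row from both sides; unmatched rows get NULL for the other side's columns.
Matching on l.uid = r.uid. A NULL in a compared column never satisfies the condition.
- uid=5: 1 matching r row(s), so 1 row(s) emitted.
- uid=5: 1 matching r row(s), so 1 row(s) emitted.
- uid=1: no r row matches, row kept with r columns NULL.
- uid=6: no r row matches, row kept with r columns NULL.
- uid=4: 2 matching r row(s), so 2 row(s) emitted.
- 3 row(s) from r found no l partner → padded with NULL.
Total: 4 matched + 5 padded = 9 rows.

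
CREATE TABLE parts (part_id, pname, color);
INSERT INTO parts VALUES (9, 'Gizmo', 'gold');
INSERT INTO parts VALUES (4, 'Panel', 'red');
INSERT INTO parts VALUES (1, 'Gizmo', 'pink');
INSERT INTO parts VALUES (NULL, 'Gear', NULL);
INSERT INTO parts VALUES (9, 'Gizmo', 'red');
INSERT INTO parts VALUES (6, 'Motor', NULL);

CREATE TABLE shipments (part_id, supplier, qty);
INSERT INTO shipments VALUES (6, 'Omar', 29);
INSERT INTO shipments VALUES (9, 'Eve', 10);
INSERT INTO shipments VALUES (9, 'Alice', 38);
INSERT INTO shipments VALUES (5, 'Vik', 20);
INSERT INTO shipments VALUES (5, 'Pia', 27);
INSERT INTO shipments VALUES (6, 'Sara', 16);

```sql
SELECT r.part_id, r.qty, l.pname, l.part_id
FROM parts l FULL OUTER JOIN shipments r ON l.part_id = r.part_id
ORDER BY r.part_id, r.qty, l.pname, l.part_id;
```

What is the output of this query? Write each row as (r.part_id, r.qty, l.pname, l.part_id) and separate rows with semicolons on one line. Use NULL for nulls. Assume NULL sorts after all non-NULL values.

(5, 20, NULL, NULL); (5, 27, NULL, NULL); (6, 16, Motor, 6); (6, 29, Motor, 6); (9, 10, Gizmo, 9); (9, 10, Gizmo, 9); (9, 38, Gizmo, 9); (9, 38, Gizmo, 9); (NULL, NULL, Gear, NULL); (NULL, NULL, Gizmo, 1); (NULL, NULL, Panel, 4)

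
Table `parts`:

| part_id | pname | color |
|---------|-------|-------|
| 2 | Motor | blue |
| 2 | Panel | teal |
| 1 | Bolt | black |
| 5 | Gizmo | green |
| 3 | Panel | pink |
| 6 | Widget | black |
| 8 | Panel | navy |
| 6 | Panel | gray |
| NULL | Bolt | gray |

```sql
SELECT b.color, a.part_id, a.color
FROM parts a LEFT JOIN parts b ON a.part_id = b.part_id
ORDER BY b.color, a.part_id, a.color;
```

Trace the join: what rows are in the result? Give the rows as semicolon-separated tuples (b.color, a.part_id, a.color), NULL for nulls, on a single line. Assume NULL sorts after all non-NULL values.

LEFT JOIN keeps every row from `parts a`; unmatched rows get NULL for `parts b`'s columns.
Matching on a.part_id = b.part_id. A NULL in a compared column never satisfies the condition.
- part_id=2: 2 matching b row(s), so 2 row(s) emitted.
- part_id=2: 2 matching b row(s), so 2 row(s) emitted.
- part_id=1: 1 matching b row(s), so 1 row(s) emitted.
- part_id=5: 1 matching b row(s), so 1 row(s) emitted.
- part_id=3: 1 matching b row(s), so 1 row(s) emitted.
- part_id=6: 2 matching b row(s), so 2 row(s) emitted.
- part_id=8: 1 matching b row(s), so 1 row(s) emitted.
- part_id=6: 2 matching b row(s), so 2 row(s) emitted.
- part_id=NULL: no b row matches, row kept with b columns NULL.

(black, 1, black); (black, 6, black); (black, 6, gray); (blue, 2, blue); (blue, 2, teal); (gray, 6, black); (gray, 6, gray); (green, 5, green); (navy, 8, navy); (pink, 3, pink); (teal, 2, blue); (teal, 2, teal); (NULL, NULL, gray)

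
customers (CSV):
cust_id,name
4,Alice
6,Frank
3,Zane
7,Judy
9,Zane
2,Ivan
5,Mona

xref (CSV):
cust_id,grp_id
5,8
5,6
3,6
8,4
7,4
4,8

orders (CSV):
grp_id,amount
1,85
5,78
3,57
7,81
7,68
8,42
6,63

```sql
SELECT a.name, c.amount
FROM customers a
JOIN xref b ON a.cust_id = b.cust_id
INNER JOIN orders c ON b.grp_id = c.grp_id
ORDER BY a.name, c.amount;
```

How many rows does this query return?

Step 1 — a INNER JOIN b on cust_id → 5 row(s).
Then INNER JOIN `orders c` on grp_id: keep only rows whose b.grp_id appears in c.
Result: 4 row(s).

4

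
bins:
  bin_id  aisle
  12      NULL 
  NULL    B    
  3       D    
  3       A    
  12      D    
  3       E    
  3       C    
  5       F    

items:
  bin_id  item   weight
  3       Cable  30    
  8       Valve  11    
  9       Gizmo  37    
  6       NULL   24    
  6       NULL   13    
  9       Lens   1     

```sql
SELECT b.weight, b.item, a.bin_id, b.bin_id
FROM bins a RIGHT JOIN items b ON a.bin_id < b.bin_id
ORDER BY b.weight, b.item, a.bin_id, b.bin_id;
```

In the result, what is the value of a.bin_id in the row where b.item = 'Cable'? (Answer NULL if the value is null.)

NULL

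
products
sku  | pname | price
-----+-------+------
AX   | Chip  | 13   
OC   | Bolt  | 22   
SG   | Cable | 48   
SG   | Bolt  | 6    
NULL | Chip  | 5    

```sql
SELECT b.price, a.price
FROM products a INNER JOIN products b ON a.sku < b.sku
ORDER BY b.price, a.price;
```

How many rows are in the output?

INNER JOIN keeps only pairs where the ON condition holds.
Matching on a.sku < b.sku. A NULL in a compared column never satisfies the condition.
Matched pairs: 5.
Total: 5 rows.

5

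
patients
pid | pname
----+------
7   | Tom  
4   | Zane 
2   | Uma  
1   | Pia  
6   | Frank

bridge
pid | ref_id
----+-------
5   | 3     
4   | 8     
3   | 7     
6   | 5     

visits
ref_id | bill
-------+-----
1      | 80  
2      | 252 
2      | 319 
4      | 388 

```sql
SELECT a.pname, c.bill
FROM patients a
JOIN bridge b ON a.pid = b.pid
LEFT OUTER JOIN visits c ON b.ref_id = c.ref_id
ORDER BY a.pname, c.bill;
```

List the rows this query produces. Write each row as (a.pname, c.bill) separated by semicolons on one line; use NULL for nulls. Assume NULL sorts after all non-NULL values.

Evaluate left to right. First `patients a INNER JOIN bridge b` on pid: 2 row(s).
Then LEFT JOIN `visits c` on ref_id: each of those 2 rows is kept; rows whose b.ref_id has no match in c get NULL for c's columns.

(Frank, NULL); (Zane, NULL)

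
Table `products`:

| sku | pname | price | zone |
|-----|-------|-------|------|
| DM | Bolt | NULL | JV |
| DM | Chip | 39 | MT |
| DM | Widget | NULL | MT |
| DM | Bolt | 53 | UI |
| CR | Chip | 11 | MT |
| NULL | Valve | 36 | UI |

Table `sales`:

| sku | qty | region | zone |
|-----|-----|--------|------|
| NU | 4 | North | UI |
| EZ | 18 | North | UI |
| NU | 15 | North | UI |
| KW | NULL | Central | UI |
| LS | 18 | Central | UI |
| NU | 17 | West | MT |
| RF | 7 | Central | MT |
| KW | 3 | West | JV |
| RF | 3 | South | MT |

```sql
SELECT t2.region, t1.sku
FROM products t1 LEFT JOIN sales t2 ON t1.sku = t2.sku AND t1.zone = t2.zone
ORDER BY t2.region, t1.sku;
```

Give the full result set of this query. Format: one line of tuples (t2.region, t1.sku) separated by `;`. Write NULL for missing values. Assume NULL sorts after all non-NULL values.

LEFT JOIN keeps every row from `products`; unmatched rows get NULL for `sales`'s columns.
Matching on t1.sku = t2.sku AND t1.zone = t2.zone. A NULL in a compared column never satisfies the condition.
Matched pairs: 0; unmatched t1 rows kept: 6.

(NULL, CR); (NULL, DM); (NULL, DM); (NULL, DM); (NULL, DM); (NULL, NULL)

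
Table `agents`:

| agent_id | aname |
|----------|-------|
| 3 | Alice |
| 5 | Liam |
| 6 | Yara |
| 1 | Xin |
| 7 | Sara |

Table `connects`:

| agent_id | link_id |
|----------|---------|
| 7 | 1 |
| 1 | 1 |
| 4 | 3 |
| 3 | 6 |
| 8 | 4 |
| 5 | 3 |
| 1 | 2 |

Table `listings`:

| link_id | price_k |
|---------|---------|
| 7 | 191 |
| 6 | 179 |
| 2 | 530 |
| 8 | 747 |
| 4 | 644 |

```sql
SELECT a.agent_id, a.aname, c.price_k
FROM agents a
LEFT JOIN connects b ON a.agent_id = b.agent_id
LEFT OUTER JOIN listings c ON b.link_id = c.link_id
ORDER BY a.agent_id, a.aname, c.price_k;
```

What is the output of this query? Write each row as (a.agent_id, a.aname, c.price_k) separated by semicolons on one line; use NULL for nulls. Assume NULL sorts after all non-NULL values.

(1, Xin, 530); (1, Xin, NULL); (3, Alice, 179); (5, Liam, NULL); (6, Yara, NULL); (7, Sara, NULL)

Step 1 — a LEFT JOIN b on agent_id → 6 row(s).
Then LEFT JOIN `listings c` on link_id: each of those 6 rows is kept; rows whose b.link_id has no match in c get NULL for c's columns.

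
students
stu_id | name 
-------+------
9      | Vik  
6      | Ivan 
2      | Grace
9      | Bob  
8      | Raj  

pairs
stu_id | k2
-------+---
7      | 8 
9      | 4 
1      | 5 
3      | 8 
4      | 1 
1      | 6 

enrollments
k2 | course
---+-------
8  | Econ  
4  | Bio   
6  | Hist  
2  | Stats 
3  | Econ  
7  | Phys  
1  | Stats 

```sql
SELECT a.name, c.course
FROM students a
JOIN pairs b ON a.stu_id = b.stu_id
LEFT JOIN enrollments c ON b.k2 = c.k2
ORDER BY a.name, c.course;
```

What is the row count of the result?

2

Step 1 — a INNER JOIN b on stu_id → 2 row(s).
Then LEFT JOIN `enrollments c` on k2: each of those 2 rows is kept; rows whose b.k2 has no match in c get NULL for c's columns.
Result: 2 row(s).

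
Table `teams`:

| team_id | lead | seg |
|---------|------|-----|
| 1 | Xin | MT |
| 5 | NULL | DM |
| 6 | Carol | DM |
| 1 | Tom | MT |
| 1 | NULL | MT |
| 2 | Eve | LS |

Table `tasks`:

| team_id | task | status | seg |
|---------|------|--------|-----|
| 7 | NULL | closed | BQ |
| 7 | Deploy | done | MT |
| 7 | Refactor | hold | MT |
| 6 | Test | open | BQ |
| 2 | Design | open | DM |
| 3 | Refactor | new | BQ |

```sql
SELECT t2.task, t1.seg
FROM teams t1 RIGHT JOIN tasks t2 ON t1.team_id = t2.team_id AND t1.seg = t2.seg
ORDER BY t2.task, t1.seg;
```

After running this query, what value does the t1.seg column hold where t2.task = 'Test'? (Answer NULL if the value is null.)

RIGHT JOIN keeps every row from `tasks`; unmatched rows get NULL for `teams`'s columns.
Matching on t1.team_id = t2.team_id AND t1.seg = t2.seg.
Matched pairs: 0; unmatched t2 rows kept: 6.

NULL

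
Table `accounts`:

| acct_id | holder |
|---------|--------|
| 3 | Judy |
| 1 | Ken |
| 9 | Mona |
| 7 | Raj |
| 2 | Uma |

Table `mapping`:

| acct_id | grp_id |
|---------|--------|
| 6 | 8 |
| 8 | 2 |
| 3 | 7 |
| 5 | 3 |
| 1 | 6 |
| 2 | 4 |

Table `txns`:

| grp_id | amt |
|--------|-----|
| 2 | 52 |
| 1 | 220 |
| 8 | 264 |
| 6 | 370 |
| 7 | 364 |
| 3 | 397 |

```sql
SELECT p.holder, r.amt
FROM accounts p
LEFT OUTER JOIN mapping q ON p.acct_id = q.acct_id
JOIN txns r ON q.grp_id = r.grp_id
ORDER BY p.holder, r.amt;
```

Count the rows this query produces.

2

Joins associate left-to-right: accounts LEFT JOIN mapping on acct_id gives 5 intermediate row(s).
Then INNER JOIN `txns r` on grp_id: keep only rows whose q.grp_id appears in r.
Result: 2 row(s).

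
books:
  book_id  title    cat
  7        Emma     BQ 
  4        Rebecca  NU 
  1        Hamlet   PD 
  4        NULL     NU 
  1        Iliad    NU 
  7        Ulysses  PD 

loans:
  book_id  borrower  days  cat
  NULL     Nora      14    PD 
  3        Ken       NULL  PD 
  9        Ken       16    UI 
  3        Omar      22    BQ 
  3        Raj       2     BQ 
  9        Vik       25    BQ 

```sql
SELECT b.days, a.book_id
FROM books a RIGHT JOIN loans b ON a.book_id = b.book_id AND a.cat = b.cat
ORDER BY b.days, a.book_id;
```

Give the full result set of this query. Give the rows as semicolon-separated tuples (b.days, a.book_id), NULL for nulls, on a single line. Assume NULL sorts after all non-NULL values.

(2, NULL); (14, NULL); (16, NULL); (22, NULL); (25, NULL); (NULL, NULL)

RIGHT JOIN keeps every row from `loans`; unmatched rows get NULL for `books`'s columns.
Matching on a.book_id = b.book_id AND a.cat = b.cat. A NULL in a compared column never satisfies the condition.
- a row (book_id=7, cat=BQ): no match.
- a row (book_id=4, cat=NU): no match.
- a row (book_id=1, cat=PD): no match.
- a row (book_id=4, cat=NU): no match.
- a row (book_id=1, cat=NU): no match.
- a row (book_id=7, cat=PD): no match.
- 6 b row(s) had no a match → kept, a columns NULL.
After projecting and ordering:
b.days | a.book_id
2 | NULL
14 | NULL
16 | NULL
22 | NULL
25 | NULL
NULL | NULL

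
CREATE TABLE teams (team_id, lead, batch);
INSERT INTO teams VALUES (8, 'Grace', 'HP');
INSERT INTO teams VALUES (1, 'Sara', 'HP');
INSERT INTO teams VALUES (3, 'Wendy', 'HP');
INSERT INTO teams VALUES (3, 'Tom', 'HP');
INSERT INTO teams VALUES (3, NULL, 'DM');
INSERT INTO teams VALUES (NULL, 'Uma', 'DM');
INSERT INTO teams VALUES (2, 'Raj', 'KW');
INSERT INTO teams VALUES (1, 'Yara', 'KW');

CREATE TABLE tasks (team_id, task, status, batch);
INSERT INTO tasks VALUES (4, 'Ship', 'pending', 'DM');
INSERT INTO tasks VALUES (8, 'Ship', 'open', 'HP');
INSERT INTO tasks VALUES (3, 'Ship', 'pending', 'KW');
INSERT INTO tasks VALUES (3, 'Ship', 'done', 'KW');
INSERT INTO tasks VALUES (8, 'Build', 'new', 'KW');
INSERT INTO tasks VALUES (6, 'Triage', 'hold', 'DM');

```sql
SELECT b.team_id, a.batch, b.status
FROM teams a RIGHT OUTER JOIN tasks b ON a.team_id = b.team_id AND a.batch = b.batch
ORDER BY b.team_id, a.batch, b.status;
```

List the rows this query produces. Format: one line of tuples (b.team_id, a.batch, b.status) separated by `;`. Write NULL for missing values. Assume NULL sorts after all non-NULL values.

(3, NULL, done); (3, NULL, pending); (4, NULL, pending); (6, NULL, hold); (8, HP, open); (8, NULL, new)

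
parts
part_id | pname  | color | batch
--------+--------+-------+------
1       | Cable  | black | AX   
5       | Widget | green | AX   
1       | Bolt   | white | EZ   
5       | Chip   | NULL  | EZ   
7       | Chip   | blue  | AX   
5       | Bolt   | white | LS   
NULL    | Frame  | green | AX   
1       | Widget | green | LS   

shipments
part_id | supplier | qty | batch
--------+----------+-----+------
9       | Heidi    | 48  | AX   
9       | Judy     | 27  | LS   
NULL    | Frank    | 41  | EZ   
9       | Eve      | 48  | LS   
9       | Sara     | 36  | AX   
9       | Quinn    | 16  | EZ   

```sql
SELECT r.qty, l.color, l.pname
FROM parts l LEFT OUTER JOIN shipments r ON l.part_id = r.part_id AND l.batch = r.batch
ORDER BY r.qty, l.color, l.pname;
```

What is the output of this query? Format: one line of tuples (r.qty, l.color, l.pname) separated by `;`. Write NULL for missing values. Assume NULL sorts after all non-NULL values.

LEFT JOIN keeps every row from `parts`; unmatched rows get NULL for `shipments`'s columns.
Matching on l.part_id = r.part_id AND l.batch = r.batch. A NULL in a compared column never satisfies the condition.
- part_id=1, batch=AX: no r row matches, row kept with r columns NULL.
- part_id=5, batch=AX: no r row matches, row kept with r columns NULL.
- part_id=1, batch=EZ: no r row matches, row kept with r columns NULL.
- part_id=5, batch=EZ: no r row matches, row kept with r columns NULL.
- part_id=7, batch=AX: no r row matches, row kept with r columns NULL.
- part_id=5, batch=LS: no r row matches, row kept with r columns NULL.
- part_id=NULL, batch=AX: no r row matches, row kept with r columns NULL.
- part_id=1, batch=LS: no r row matches, row kept with r columns NULL.
After projecting and ordering:
r.qty | l.color | l.pname
NULL | black | Cable
NULL | blue | Chip
NULL | green | Frame
NULL | green | Widget
NULL | green | Widget
NULL | white | Bolt
NULL | white | Bolt
NULL | NULL | Chip

(NULL, black, Cable); (NULL, blue, Chip); (NULL, green, Frame); (NULL, green, Widget); (NULL, green, Widget); (NULL, white, Bolt); (NULL, white, Bolt); (NULL, NULL, Chip)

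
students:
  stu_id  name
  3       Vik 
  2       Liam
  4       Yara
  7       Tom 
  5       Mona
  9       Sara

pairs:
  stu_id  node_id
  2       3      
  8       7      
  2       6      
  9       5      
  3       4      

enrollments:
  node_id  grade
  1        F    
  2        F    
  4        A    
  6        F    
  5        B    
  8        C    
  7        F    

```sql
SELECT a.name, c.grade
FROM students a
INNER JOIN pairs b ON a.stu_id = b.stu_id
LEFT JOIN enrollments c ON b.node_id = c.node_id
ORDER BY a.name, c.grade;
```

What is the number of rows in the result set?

4

Joins associate left-to-right: students INNER JOIN pairs on stu_id gives 4 intermediate row(s).
Then LEFT JOIN `enrollments c` on node_id: each of those 4 rows is kept; rows whose b.node_id has no match in c get NULL for c's columns.
Result: 4 row(s).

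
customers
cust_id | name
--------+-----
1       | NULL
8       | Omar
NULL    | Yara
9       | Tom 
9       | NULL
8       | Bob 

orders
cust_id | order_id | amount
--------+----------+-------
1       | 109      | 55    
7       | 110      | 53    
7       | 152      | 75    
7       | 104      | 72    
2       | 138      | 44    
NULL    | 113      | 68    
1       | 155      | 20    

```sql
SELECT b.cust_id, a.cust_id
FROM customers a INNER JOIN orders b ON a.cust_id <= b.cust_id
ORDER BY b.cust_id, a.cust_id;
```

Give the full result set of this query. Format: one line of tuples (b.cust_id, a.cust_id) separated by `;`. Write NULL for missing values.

(1, 1); (1, 1); (2, 1); (7, 1); (7, 1); (7, 1)

INNER JOIN keeps only pairs where the ON condition holds.
Matching on a.cust_id <= b.cust_id. A NULL in a compared column never satisfies the condition.
- a[0] cust_id=1 → 6 match(es) in b → 6 row(s).
- a[1] cust_id=8 → no match; dropped.
- a[2] cust_id=NULL → no match; dropped.
- a[3] cust_id=9 → no match; dropped.
- a[4] cust_id=9 → no match; dropped.
- a[5] cust_id=8 → no match; dropped.
After projecting and ordering:
b.cust_id | a.cust_id
1 | 1
1 | 1
2 | 1
7 | 1
7 | 1
7 | 1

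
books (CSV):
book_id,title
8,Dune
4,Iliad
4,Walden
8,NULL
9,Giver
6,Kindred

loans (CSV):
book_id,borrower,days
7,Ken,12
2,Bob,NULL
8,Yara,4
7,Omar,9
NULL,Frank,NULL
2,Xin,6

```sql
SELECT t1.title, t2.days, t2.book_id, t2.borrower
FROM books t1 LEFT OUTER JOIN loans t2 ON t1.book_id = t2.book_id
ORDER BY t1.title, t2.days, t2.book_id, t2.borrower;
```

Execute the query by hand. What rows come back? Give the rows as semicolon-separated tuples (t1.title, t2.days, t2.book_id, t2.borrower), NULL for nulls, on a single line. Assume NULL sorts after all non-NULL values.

LEFT JOIN keeps every row from `books`; unmatched rows get NULL for `loans`'s columns.
Matching on t1.book_id = t2.book_id. A NULL in a compared column never satisfies the condition.
Matched pairs: 2; unmatched t1 rows kept: 4.

(Dune, 4, 8, Yara); (Giver, NULL, NULL, NULL); (Iliad, NULL, NULL, NULL); (Kindred, NULL, NULL, NULL); (Walden, NULL, NULL, NULL); (NULL, 4, 8, Yara)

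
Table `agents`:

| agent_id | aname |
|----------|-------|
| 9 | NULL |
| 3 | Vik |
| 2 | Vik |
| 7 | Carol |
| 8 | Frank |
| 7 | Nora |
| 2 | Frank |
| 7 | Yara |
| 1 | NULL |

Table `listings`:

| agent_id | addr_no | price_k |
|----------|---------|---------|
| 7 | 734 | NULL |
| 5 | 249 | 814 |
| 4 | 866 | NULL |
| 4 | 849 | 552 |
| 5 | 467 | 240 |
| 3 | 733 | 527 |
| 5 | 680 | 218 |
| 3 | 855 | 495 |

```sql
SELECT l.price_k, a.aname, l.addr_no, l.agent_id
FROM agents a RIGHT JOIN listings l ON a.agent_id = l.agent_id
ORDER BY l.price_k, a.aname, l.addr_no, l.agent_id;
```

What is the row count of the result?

10

RIGHT JOIN keeps every row from `listings`; unmatched rows get NULL for `agents`'s columns.
Matching on a.agent_id = l.agent_id.
Matched pairs: 5; unmatched l rows kept: 5.
Total: 5 matched + 5 padded = 10 rows.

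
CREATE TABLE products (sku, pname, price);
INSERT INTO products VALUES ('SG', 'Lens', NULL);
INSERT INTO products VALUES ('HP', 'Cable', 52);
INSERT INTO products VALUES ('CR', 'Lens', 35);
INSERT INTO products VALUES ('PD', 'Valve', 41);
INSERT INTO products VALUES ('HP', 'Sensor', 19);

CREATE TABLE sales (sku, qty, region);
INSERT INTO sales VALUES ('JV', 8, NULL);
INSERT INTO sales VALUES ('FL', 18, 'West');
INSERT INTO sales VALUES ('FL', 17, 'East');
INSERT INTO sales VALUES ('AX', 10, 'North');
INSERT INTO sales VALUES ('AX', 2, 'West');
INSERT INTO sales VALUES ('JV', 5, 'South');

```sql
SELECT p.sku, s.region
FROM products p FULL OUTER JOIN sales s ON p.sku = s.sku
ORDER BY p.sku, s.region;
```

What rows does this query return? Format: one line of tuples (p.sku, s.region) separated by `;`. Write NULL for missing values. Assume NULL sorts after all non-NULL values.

FULL OUTER JOIN keeps every row from both sides; unmatched rows get NULL for the other side's columns.
Matching on p.sku = s.sku.
Matched pairs: 0; unmatched p rows kept: 5; unmatched s rows kept: 6.

(CR, NULL); (HP, NULL); (HP, NULL); (PD, NULL); (SG, NULL); (NULL, East); (NULL, North); (NULL, South); (NULL, West); (NULL, West); (NULL, NULL)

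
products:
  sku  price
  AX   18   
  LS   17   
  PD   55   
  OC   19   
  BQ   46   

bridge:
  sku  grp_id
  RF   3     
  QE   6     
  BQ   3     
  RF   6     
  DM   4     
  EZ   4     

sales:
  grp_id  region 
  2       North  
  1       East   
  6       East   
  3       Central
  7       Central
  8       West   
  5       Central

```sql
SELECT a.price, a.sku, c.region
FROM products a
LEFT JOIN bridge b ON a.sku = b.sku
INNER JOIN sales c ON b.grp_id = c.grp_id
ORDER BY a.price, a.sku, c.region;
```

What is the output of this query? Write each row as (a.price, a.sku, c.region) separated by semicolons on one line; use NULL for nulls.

(46, BQ, Central)

Evaluate left to right. First `products a LEFT JOIN bridge b` on sku: 5 row(s).
Then INNER JOIN `sales c` on grp_id: keep only rows whose b.grp_id appears in c.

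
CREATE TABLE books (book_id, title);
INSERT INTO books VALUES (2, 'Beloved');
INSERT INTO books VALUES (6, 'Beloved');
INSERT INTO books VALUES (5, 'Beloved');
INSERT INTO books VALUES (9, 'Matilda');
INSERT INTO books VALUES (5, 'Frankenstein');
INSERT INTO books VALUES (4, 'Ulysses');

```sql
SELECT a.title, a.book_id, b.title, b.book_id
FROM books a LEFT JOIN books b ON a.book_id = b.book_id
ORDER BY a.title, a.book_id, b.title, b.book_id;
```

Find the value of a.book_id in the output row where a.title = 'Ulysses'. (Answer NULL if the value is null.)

LEFT JOIN keeps every row from `books a`; unmatched rows get NULL for `books b`'s columns.
Matching on a.book_id = b.book_id.
- a[0] book_id=2 → 1 match(es) in b → 1 row(s).
- a[1] book_id=6 → 1 match(es) in b → 1 row(s).
- a[2] book_id=5 → 2 match(es) in b → 2 row(s).
- a[3] book_id=9 → 1 match(es) in b → 1 row(s).
- a[4] book_id=5 → 2 match(es) in b → 2 row(s).
- a[5] book_id=4 → 1 match(es) in b → 1 row(s).

4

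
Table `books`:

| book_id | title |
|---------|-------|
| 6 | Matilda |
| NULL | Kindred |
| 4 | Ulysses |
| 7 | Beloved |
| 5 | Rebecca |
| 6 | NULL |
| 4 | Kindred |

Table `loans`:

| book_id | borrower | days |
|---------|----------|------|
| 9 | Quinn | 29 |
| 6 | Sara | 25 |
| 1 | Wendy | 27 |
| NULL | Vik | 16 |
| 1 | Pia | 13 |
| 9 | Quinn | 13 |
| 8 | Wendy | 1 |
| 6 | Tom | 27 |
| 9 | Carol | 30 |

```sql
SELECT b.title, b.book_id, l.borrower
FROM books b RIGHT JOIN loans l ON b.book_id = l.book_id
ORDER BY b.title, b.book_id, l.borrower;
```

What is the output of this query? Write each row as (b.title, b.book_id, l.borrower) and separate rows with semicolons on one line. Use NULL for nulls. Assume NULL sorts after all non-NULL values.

RIGHT JOIN keeps every row from `loans`; unmatched rows get NULL for `books`'s columns.
Matching on b.book_id = l.book_id. A NULL in a compared column never satisfies the condition.
- b (book_id=6) pairs with 2 row(s) of l.
- b (book_id=NULL) has no partner in l.
- b (book_id=4) has no partner in l.
- b (book_id=7) has no partner in l.
- b (book_id=5) has no partner in l.
- b (book_id=6) pairs with 2 row(s) of l.
- b (book_id=4) has no partner in l.
- 7 l row(s) had no b match → kept, b columns NULL.

(Matilda, 6, Sara); (Matilda, 6, Tom); (NULL, 6, Sara); (NULL, 6, Tom); (NULL, NULL, Carol); (NULL, NULL, Pia); (NULL, NULL, Quinn); (NULL, NULL, Quinn); (NULL, NULL, Vik); (NULL, NULL, Wendy); (NULL, NULL, Wendy)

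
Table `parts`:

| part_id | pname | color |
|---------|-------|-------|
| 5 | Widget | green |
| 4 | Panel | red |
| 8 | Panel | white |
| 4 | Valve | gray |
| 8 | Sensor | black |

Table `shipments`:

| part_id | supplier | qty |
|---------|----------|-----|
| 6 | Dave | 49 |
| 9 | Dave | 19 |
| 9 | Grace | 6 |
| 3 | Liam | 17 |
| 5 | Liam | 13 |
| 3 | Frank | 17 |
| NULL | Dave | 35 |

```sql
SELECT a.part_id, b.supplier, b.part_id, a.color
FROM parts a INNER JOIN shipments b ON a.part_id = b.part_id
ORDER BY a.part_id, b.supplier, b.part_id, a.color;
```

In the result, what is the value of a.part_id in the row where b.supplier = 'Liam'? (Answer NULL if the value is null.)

5

INNER JOIN keeps only pairs where the ON condition holds.
Matching on a.part_id = b.part_id. A NULL in a compared column never satisfies the condition.
Matched pairs: 1.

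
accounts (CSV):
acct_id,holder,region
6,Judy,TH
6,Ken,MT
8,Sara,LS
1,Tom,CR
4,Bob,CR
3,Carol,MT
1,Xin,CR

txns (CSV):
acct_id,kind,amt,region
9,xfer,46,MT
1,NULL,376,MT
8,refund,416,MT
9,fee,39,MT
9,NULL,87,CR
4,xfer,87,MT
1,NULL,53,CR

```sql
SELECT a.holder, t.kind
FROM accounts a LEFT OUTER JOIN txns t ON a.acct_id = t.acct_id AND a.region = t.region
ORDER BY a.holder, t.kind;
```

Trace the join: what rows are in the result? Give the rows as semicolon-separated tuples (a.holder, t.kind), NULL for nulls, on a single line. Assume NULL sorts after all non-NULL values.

(Bob, NULL); (Carol, NULL); (Judy, NULL); (Ken, NULL); (Sara, NULL); (Tom, NULL); (Xin, NULL)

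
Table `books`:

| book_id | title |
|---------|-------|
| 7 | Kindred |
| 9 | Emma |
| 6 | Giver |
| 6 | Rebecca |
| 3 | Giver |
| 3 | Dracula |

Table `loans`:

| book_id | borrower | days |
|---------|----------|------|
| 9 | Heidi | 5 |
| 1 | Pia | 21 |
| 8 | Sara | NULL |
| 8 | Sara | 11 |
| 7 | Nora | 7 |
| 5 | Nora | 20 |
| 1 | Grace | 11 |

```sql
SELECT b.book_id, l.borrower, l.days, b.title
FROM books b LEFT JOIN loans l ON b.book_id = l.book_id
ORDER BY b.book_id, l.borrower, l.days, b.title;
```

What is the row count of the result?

6

LEFT JOIN keeps every row from `books`; unmatched rows get NULL for `loans`'s columns.
Matching on b.book_id = l.book_id.
Matched pairs: 2; unmatched b rows kept: 4.
Total: 2 matched + 4 padded = 6 rows.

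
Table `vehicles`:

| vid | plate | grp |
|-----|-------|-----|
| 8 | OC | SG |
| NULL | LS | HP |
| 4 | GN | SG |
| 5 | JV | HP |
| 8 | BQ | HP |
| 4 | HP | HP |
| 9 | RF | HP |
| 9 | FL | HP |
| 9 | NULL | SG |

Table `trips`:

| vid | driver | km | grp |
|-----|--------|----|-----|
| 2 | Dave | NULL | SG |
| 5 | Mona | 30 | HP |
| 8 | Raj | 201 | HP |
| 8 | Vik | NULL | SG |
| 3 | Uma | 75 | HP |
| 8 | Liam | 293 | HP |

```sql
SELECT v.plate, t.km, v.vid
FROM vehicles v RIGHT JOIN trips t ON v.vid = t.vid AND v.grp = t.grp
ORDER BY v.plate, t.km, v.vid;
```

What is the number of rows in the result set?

6

RIGHT JOIN keeps every row from `trips`; unmatched rows get NULL for `vehicles`'s columns.
Matching on v.vid = t.vid AND v.grp = t.grp. A NULL in a compared column never satisfies the condition.
- vid=8, grp=SG: 1 matching t row(s), so 1 row(s) emitted.
- vid=NULL, grp=HP: no matching t row.
- vid=4, grp=SG: no matching t row.
- vid=5, grp=HP: 1 matching t row(s), so 1 row(s) emitted.
- vid=8, grp=HP: 2 matching t row(s), so 2 row(s) emitted.
- vid=4, grp=HP: no matching t row.
- vid=9, grp=HP: no matching t row.
- vid=9, grp=HP: no matching t row.
- vid=9, grp=SG: no matching t row.
- 2 t row(s) had no v match → kept, v columns NULL.
Total: 4 matched + 2 padded = 6 rows.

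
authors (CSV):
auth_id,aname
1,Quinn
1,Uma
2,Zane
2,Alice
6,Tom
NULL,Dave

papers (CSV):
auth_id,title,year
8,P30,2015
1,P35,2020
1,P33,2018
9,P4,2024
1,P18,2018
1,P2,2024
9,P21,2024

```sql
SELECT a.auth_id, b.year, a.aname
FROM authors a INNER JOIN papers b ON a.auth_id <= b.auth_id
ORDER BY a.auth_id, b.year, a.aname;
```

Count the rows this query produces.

23

INNER JOIN keeps only pairs where the ON condition holds.
Matching on a.auth_id <= b.auth_id. A NULL in a compared column never satisfies the condition.
Matched pairs: 23.
Total: 23 rows.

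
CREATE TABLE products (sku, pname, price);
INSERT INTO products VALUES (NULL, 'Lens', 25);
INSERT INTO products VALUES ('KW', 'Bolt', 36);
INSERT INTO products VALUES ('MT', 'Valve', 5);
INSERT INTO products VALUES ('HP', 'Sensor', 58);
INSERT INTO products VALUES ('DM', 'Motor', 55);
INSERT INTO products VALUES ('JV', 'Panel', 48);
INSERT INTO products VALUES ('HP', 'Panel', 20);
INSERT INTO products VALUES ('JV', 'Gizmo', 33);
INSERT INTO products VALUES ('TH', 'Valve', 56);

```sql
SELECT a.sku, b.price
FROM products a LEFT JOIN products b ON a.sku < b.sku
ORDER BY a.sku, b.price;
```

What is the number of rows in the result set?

28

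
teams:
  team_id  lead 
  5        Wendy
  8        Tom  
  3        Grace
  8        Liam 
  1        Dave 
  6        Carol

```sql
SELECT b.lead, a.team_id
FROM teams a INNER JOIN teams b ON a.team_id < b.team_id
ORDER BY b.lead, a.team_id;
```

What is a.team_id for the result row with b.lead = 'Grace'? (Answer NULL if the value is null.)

1

INNER JOIN keeps only pairs where the ON condition holds.
Matching on a.team_id < b.team_id.
Matched pairs: 14.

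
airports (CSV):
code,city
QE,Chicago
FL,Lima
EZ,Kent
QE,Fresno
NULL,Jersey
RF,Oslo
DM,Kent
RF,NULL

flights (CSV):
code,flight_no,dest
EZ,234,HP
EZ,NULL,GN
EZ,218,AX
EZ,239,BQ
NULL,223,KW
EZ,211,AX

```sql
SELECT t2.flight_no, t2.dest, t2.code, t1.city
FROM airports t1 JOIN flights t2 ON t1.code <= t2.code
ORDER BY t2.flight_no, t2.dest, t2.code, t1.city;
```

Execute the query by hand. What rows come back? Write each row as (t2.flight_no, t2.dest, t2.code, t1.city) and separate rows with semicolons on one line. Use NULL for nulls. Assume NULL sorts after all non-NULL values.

(211, AX, EZ, Kent); (211, AX, EZ, Kent); (218, AX, EZ, Kent); (218, AX, EZ, Kent); (234, HP, EZ, Kent); (234, HP, EZ, Kent); (239, BQ, EZ, Kent); (239, BQ, EZ, Kent); (NULL, GN, EZ, Kent); (NULL, GN, EZ, Kent)

INNER JOIN keeps only pairs where the ON condition holds.
Matching on t1.code <= t2.code. A NULL in a compared column never satisfies the condition.
- t1 (code=QE) has no partner → excluded.
- t1 (code=FL) has no partner → excluded.
- t1 (code=EZ) pairs with 5 row(s) of t2.
- t1 (code=QE) has no partner → excluded.
- t1 (code=NULL) has no partner → excluded.
- t1 (code=RF) has no partner → excluded.
- t1 (code=DM) pairs with 5 row(s) of t2.
- t1 (code=RF) has no partner → excluded.
After projecting and ordering:
t2.flight_no | t2.dest | t2.code | t1.city
211 | AX | EZ | Kent
211 | AX | EZ | Kent
218 | AX | EZ | Kent
218 | AX | EZ | Kent
234 | HP | EZ | Kent
234 | HP | EZ | Kent
239 | BQ | EZ | Kent
239 | BQ | EZ | Kent
NULL | GN | EZ | Kent
NULL | GN | EZ | Kent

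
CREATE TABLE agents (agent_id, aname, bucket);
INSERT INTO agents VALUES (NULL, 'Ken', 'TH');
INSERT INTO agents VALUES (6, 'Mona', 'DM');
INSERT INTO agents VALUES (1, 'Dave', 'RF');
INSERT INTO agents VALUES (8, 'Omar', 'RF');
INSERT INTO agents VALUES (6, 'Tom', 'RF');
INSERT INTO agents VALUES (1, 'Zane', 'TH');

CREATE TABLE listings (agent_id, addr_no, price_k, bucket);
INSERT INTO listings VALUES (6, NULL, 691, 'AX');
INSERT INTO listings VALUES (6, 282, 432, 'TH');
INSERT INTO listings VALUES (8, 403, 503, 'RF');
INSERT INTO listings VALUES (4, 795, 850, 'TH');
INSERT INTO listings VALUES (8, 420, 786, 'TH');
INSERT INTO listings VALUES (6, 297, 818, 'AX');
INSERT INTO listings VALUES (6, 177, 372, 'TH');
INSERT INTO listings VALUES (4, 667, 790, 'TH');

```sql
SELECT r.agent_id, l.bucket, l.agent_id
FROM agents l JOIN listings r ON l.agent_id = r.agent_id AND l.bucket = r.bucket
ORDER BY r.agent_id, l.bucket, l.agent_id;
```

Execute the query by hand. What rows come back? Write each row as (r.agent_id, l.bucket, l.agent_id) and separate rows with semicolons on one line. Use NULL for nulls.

(8, RF, 8)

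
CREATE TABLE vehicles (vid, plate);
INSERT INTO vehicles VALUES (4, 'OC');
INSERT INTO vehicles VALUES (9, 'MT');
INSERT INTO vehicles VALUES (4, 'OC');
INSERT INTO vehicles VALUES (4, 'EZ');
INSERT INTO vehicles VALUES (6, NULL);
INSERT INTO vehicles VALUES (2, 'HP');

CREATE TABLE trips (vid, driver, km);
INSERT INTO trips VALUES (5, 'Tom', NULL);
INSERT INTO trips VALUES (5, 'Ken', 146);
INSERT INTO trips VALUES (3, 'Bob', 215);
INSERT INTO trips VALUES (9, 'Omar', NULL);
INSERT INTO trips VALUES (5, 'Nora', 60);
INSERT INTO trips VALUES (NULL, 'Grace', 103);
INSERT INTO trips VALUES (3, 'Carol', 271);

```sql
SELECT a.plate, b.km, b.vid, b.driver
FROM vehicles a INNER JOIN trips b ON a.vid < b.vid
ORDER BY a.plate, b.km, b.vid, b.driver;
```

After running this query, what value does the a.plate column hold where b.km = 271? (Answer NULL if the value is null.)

HP

INNER JOIN keeps only pairs where the ON condition holds.
Matching on a.vid < b.vid. A NULL in a compared column never satisfies the condition.
Matched pairs: 19.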